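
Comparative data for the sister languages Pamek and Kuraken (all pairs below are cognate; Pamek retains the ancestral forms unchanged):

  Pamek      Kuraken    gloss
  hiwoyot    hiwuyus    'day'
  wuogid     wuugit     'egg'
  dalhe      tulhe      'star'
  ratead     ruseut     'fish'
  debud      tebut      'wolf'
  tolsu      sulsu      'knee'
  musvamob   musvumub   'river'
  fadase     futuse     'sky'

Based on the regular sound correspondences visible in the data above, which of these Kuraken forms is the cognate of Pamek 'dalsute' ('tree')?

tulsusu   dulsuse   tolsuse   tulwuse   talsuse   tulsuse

tulsuse

dalhe ~ tulhe — Pamek d corresponds to Kuraken t word-initially before a back vowel.
dalhe ~ tulhe, ratead ~ ruseut — Pamek a corresponds to Kuraken u after a consonant, before a consonant other than r, m, n, p, b, f, v.
ratead ~ ruseut — Pamek t corresponds to Kuraken s between vowels (before a front vowel).
Applying these to Pamek 'dalsute':
  dalsute → talsute   (d→t word-initially before a back vowel)
  talsute → tulsute   (a→u after a consonant, before a consonant other than r, m, n, p, b, f, v)
  tulsute → tulsuse   (t→s between vowels (before a front vowel))
So the Kuraken cognate is 'tulsuse'.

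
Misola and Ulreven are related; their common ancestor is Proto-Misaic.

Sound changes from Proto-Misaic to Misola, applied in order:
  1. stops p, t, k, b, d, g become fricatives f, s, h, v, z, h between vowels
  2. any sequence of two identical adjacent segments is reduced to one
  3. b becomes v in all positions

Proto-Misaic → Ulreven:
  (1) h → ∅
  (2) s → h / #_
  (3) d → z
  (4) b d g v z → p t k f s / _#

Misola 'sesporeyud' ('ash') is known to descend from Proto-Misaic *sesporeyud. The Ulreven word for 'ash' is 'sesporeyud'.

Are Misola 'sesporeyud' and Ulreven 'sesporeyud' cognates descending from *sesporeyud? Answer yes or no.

no

Derive the expected Ulreven reflex of *sesporeyud:
Ulreven: *sesporeyud > hesporeyud > hesporeyuz > hesporeyus  (by debuccalisation, unconditioned shift, final devoicing)
The regular Ulreven reflex would be 'hesporeyus', but the attested form is 'sesporeyud'. The correspondence is irregular, so they are not cognates (the Ulreven form has a different source).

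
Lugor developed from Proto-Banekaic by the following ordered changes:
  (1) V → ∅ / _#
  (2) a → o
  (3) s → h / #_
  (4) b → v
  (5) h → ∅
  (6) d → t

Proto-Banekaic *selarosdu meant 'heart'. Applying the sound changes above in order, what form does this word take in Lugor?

elorost

Lugor: start from *selarosdu.
  rule 1 (apocope): selarosdu → selarosd
  rule 2 (vowel merger): selarosd → selorosd
  rule 3 (debuccalisation): selorosd → helorosd
  rule 4: no change — helorosd
  rule 5 (h-loss): helorosd → elorosd
  rule 6 (unconditioned shift): elorosd → elorost
  ⇒ Lugor elorost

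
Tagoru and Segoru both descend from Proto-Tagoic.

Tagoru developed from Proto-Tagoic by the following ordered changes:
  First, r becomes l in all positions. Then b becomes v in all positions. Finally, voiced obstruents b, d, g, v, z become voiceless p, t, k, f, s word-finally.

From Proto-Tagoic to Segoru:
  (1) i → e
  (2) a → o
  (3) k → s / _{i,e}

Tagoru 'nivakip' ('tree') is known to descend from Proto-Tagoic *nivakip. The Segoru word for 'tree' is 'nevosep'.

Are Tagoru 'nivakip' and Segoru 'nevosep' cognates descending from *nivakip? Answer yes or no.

Derive the expected Segoru reflex of *nivakip:
Segoru: *nivakip
  nivakip → nevakep   [vowel merger]
  nevakep → nevokep   [vowel merger]
  nevokep → nevosep   [palatalisation]
  giving Segoru nevosep.
Segoru 'nevosep' matches the regular reflex exactly, so the pair is cognate.

yes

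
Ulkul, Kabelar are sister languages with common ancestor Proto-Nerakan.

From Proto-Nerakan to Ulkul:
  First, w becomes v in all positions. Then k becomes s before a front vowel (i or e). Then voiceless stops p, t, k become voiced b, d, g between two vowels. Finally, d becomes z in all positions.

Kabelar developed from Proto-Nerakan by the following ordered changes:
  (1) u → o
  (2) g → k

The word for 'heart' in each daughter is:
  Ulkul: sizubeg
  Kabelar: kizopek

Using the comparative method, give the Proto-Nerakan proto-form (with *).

Position 4: Ulkul has u, Kabelar has o. Ulkul preserves u here (none of its changes turn any other segment into u), so the proto-segment is *u.
Position 7: Ulkul has g, Kabelar has k. Taking the neighbouring segments as reconstructed: Ulkul g can only go back to *g; Kabelar k could go back to *k or *g — the one source consistent with every daughter is *g.
Continuing position by position gives *kizupeg; check it forward:
Ulkul: *kizupeg > sizupeg > sizubeg  (by palatalisation, intervocalic voicing)
Kabelar: start from *kizupeg.
  rule 1 (vowel merger): kizupeg → kizopeg
  rule 2 (unconditioned shift): kizopeg → kizopek
  ⇒ Kabelar kizopek
*kizupeg is the unique common source.

*kizupeg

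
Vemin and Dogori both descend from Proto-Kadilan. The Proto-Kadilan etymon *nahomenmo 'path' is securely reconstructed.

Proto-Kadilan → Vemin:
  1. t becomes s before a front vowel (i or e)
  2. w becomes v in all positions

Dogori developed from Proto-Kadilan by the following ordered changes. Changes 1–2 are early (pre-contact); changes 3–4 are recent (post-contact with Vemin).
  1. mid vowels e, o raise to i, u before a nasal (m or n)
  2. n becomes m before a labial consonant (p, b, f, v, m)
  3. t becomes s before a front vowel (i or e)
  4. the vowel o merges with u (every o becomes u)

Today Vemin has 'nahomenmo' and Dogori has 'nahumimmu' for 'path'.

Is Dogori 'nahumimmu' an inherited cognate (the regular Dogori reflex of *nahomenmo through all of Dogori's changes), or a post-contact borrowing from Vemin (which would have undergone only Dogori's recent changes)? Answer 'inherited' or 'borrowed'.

If inherited, *nahomenmo would pass through all of Dogori's changes:
Dogori: *nahomenmo > nahuminmo > nahumimmo > nahumimmu  (by pre-nasal raising, nasal place assimilation, vowel merger)
If borrowed from Vemin 'nahomenmo' after the early changes, it would undergo only the recent ones:
  rule 3 (palatalisation): no change (nahomenmo)
  rule 4 (vowel merger): nahomenmo → nahumenmu
  ⇒ as a loan: nahumenmu
Dogori 'nahumimmu' matches the inherited outcome exactly, so it is an inherited cognate, not a loan.

inherited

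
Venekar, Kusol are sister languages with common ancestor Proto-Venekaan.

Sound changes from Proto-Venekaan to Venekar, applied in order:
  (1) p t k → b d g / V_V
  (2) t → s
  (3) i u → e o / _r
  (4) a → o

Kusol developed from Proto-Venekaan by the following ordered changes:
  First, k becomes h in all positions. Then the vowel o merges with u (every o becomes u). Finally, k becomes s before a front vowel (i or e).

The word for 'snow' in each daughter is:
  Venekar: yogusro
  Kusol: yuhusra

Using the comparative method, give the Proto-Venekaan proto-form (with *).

Position 2: Venekar has o, Kusol has u. Taking the neighbouring segments as reconstructed: Venekar o could go back to *a or *o; Kusol u could go back to *o or *u — the one source consistent with every daughter is *o.
Position 3: Venekar has g, Kusol has h. Taking the neighbouring segments as reconstructed: Venekar g could go back to *k or *g; Kusol h could go back to *k or *h — the one source consistent with every daughter is *k.
Verify the candidate proto-form against each daughter:
Venekar: start from *yokusra.
  rule 1 (intervocalic voicing): yokusra → yogusra
  rule 2: no change — yogusra
  rule 3: no change — yogusra
  rule 4 (vowel merger): yogusra → yogusro
  ⇒ Venekar yogusro
Kusol: start from *yokusra.
  rule 1 (unconditioned shift): yokusra → yohusra
  rule 2 (vowel merger): yohusra → yuhusra
  rule 3: no change — yuhusra
  ⇒ Kusol yuhusra
Only *yokusra yields all of Venekar yogusro, Kusol yuhusra.

*yokusra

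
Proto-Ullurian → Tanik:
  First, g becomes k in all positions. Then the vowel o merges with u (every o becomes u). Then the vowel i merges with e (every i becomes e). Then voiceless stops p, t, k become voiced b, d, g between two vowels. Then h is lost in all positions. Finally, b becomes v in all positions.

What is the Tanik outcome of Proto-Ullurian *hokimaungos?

Tanik: *hokimaungos
  hokimaungos → hokimaunkos   [unconditioned shift]
  hokimaunkos → hukimaunkus   [vowel merger]
  hukimaunkus → hukemaunkus   [vowel merger]
  hukemaunkus → hugemaunkus   [intervocalic voicing]
  hugemaunkus → ugemaunkus   [h-loss]
  ugemaunkus (rule 6 does not apply)
  giving Tanik ugemaunkus.

ugemaunkus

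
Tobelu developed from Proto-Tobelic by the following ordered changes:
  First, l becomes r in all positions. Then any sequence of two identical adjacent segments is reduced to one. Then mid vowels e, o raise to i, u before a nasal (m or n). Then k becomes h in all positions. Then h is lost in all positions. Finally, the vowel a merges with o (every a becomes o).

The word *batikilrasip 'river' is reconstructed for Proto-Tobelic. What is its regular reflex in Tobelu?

Tobelu: start from *batikilrasip.
  rule 1 (unconditioned shift): batikilrasip → batikirrasip
  rule 2 (degemination): batikirrasip → batikirasip
  rule 3: no change — batikirasip
  rule 4 (unconditioned shift): batikirasip → batihirasip
  rule 5 (h-loss): batihirasip → batiirasip
  rule 6 (vowel merger): batiirasip → botiirosip
  ⇒ Tobelu botiirosip

botiirosip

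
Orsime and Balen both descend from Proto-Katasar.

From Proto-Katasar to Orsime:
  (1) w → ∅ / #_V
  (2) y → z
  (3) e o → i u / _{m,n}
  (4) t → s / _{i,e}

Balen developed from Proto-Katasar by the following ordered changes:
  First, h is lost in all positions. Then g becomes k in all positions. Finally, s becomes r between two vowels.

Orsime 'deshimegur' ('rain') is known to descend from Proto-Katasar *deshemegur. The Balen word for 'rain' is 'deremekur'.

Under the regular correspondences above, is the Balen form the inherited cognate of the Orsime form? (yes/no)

yes

Derive the expected Balen reflex of *deshemegur:
Balen: *deshemegur
  deshemegur → desemegur   [h-loss]
  desemegur → desemekur   [unconditioned shift]
  desemekur → deremekur   [rhotacism]
  giving Balen deremekur.
Balen 'deremekur' matches the regular reflex exactly, so the pair is cognate.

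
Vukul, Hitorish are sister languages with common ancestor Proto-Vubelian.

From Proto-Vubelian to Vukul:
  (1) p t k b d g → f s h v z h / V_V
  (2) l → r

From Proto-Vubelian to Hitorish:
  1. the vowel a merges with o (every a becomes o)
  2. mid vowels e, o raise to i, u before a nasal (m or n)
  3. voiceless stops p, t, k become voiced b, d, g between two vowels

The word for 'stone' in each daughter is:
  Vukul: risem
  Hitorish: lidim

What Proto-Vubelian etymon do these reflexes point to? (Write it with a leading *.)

*litem

Position 3: Vukul has s, Hitorish has d. Taking the neighbouring segments as reconstructed: Vukul s could go back to *t or *s; Hitorish d could go back to *t or *d — the one source consistent with every daughter is *t.
Position 4: Vukul has e, Hitorish has i. Vukul preserves e here (none of its changes turn any other segment into e), so the proto-segment is *e.
Continuing position by position gives *litem; check it forward:
Vukul: *litem
  litem → lisem   [intervocalic lenition]
  lisem → risem   [unconditioned shift]
  giving Vukul risem.
Hitorish: *litem > litim > lidim  (by pre-nasal raising, intervocalic voicing)
*litem is the unique common source.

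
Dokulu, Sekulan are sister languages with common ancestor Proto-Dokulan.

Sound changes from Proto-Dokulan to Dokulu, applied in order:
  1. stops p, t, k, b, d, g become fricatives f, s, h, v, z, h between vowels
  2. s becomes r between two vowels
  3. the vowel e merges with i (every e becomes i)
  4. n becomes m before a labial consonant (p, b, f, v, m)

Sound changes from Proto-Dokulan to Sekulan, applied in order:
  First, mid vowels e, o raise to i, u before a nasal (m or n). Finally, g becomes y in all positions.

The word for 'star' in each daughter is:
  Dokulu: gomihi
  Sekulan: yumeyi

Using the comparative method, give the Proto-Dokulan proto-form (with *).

Position 4: Dokulu has i, Sekulan has e. Sekulan preserves e here (none of its changes turn any other segment into e), so the proto-segment is *e.
Position 1: Dokulu has g, Sekulan has y. Dokulu preserves g here (none of its changes turn any other segment into g), so the proto-segment is *g.
Verify the candidate proto-form against each daughter:
Dokulu: *gomegi > gomehi > gomihi  (by intervocalic lenition, vowel merger)
Sekulan: start from *gomegi.
  rule 1 (pre-nasal raising): gomegi → gumegi
  rule 2 (unconditioned shift): gumegi → yumeyi
  ⇒ Sekulan yumeyi
No other proto-form is consistent with every reflex, so the reconstruction is *gomegi.

*gomegi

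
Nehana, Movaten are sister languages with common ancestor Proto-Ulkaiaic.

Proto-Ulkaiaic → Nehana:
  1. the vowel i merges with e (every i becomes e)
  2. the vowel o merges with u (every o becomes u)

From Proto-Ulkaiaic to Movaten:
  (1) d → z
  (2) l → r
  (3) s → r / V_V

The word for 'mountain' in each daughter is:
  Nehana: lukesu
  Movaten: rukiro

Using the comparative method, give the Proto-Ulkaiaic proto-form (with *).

Position 1: Nehana has l, Movaten has r. Nehana preserves l here (none of its changes turn any other segment into l), so the proto-segment is *l.
Position 5: Nehana has s, Movaten has r. Nehana preserves s here (none of its changes turn any other segment into s), so the proto-segment is *s.
This points to *lukiso. Verify forward in each daughter:
Nehana: *lukiso
  lukiso → lukeso   [vowel merger]
  lukeso → lukesu   [vowel merger]
  giving Nehana lukesu.
Movaten: *lukiso > rukiso > rukiro  (by unconditioned shift, rhotacism)
Only *lukiso yields all of Nehana lukesu, Movaten rukiro.

*lukiso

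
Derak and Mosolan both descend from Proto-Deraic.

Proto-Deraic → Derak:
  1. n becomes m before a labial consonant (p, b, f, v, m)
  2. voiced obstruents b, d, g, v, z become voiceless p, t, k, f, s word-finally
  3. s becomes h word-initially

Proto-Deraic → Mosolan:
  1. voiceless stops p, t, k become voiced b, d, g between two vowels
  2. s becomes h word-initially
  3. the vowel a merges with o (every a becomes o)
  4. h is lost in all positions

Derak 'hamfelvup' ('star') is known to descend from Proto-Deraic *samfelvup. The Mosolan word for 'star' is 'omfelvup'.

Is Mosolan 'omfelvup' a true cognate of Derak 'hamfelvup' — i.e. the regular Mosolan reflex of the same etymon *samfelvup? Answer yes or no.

yes

Derive the expected Mosolan reflex of *samfelvup:
Mosolan: start from *samfelvup.
  rule 1: no change — samfelvup
  rule 2 (debuccalisation): samfelvup → hamfelvup
  rule 3 (vowel merger): hamfelvup → homfelvup
  rule 4 (h-loss): homfelvup → omfelvup
  ⇒ Mosolan omfelvup
Mosolan 'omfelvup' matches the regular reflex exactly, so the pair is cognate.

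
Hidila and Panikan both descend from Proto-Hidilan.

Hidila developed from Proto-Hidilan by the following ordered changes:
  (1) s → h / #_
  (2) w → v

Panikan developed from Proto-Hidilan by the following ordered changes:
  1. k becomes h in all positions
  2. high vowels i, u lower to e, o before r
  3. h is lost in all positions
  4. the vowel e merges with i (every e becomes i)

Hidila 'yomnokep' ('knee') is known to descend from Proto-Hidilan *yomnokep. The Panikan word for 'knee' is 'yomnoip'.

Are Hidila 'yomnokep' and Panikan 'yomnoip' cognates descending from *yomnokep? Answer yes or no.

yes

Derive the expected Panikan reflex of *yomnokep:
Panikan: *yomnokep
  yomnokep → yomnohep   [unconditioned shift]
  yomnohep (rule 2 does not apply)
  yomnohep → yomnoep   [h-loss]
  yomnoep → yomnoip   [vowel merger]
  giving Panikan yomnoip.
Panikan 'yomnoip' matches the regular reflex exactly, so the pair is cognate.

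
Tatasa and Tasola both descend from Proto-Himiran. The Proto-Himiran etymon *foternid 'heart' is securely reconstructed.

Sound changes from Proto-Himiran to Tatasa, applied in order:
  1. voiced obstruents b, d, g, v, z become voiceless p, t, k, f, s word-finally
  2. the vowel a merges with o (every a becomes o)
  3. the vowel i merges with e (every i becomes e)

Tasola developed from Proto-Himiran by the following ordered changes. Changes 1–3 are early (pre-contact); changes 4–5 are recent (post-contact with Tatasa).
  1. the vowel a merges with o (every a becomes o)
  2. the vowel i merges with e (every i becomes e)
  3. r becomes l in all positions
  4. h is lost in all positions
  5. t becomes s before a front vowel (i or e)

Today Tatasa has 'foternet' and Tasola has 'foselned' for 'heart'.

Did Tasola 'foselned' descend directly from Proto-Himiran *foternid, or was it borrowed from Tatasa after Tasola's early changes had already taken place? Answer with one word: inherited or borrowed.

inherited

If inherited, *foternid would pass through all of Tasola's changes:
Tasola: start from *foternid.
  rule 1: no change — foternid
  rule 2 (vowel merger): foternid → foterned
  rule 3 (unconditioned shift): foterned → fotelned
  rule 4: no change — fotelned
  rule 5 (palatalisation): fotelned → foselned
  ⇒ Tasola foselned
If borrowed from Tatasa 'foternet' after the early changes, it would undergo only the recent ones:
  rule 4 (h-loss): no change (foternet)
  rule 5 (palatalisation): foternet → fosernet
  ⇒ as a loan: fosernet
Tasola 'foselned' matches the inherited outcome exactly, so it is an inherited cognate, not a loan.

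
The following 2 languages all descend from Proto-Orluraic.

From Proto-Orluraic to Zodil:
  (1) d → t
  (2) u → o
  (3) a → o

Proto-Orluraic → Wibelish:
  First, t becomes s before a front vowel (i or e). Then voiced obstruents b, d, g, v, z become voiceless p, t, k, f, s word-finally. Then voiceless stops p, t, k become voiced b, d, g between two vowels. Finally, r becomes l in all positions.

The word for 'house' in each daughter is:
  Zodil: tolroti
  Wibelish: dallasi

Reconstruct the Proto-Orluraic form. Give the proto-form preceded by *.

*dalrati

Position 2: Zodil has o, Wibelish has a. Wibelish preserves a here (none of its changes turn any other segment into a), so the proto-segment is *a.
Position 5: Zodil has o, Wibelish has a. Wibelish preserves a here (none of its changes turn any other segment into a), so the proto-segment is *a.
Verify the candidate proto-form against each daughter:
Zodil: *dalrati > talrati > tolroti  (by unconditioned shift, vowel merger)
Wibelish: *dalrati > dalrasi > dallasi  (by palatalisation, unconditioned shift)
*dalrati is the unique common source.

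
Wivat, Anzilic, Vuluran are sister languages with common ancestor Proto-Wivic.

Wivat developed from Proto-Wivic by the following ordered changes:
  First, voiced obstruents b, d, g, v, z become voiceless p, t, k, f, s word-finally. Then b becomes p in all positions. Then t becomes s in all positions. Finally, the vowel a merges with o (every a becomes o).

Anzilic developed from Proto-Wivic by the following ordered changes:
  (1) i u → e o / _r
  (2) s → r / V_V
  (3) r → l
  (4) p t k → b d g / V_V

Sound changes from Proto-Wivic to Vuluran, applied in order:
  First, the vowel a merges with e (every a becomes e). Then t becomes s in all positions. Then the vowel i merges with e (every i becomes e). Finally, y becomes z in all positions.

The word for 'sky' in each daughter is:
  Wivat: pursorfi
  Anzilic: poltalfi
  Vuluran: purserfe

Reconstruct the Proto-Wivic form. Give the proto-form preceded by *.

Position 2: Wivat has u, Anzilic has o, Vuluran has u. Wivat preserves u here (none of its changes turn any other segment into u), so the proto-segment is *u.
Position 4: Wivat has s, Anzilic has t, Vuluran has s. Anzilic preserves t here (none of its changes turn any other segment into t), so the proto-segment is *t.
Continuing position by position gives *purtarfi; check it forward:
Wivat: *purtarfi
  purtarfi (rule 1 does not apply)
  purtarfi (rule 2 does not apply)
  purtarfi → pursarfi   [unconditioned shift]
  pursarfi → pursorfi   [vowel merger]
  giving Wivat pursorfi.
Anzilic: start from *purtarfi.
  rule 1 (pre-rhotic lowering): purtarfi → portarfi
  rule 2: no change — portarfi
  rule 3 (unconditioned shift): portarfi → poltalfi
  rule 4: no change — poltalfi
  ⇒ Anzilic poltalfi
Vuluran: start from *purtarfi.
  rule 1 (vowel merger): purtarfi → purterfi
  rule 2 (unconditioned shift): purterfi → purserfi
  rule 3 (vowel merger): purserfi → purserfe
  rule 4: no change — purserfe
  ⇒ Vuluran purserfe
No other proto-form is consistent with every reflex, so the reconstruction is *purtarfi.

*purtarfi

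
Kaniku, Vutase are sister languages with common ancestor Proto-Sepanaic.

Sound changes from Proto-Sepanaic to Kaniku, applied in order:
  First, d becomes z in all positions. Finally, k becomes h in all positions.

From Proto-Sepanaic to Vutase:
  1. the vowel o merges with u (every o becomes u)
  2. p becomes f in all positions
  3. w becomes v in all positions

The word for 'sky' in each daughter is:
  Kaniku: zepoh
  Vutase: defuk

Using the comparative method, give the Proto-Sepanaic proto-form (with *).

*depok

Position 4: Kaniku has o, Vutase has u. Kaniku preserves o here (none of its changes turn any other segment into o), so the proto-segment is *o.
Position 1: Kaniku has z, Vutase has d. Vutase preserves d here (none of its changes turn any other segment into d), so the proto-segment is *d.
Position 5: Kaniku has h, Vutase has k. Vutase preserves k here (none of its changes turn any other segment into k), so the proto-segment is *k.
This points to *depok. Verify forward in each daughter:
Kaniku: *depok
  depok → zepok   [unconditioned shift]
  zepok → zepoh   [unconditioned shift]
  giving Kaniku zepoh.
Vutase: start from *depok.
  rule 1 (vowel merger): depok → depuk
  rule 2 (unconditioned shift): depuk → defuk
  rule 3: no change — defuk
  ⇒ Vutase defuk
*depok is the unique common source.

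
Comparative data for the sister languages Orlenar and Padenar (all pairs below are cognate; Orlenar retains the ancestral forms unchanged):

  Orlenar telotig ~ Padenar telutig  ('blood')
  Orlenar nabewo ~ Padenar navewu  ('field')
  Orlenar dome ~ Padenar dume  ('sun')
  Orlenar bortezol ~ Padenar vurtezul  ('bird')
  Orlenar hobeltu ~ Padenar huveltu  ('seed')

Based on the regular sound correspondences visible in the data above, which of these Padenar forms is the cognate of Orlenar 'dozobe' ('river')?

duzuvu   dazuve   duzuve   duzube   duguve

telotig ~ telutig, bortezol ~ vurtezul — Orlenar o corresponds to Padenar u after a consonant, before a consonant other than r, m, n, p, b, f, v.
hobeltu ~ huveltu — Orlenar o corresponds to Padenar u after a consonant, before a labial obstruent.
nabewo ~ navewu, hobeltu ~ huveltu — Orlenar b corresponds to Padenar v between vowels (before a front vowel).
Applying these to Orlenar 'dozobe':
  dozobe → duzobe   (o→u after a consonant, before a consonant other than r, m, n, p, b, f, v)
  duzobe → duzube   (o→u after a consonant, before a labial obstruent)
  duzube → duzuve   (b→v between vowels (before a front vowel))
So the Padenar cognate is 'duzuve'.

duzuve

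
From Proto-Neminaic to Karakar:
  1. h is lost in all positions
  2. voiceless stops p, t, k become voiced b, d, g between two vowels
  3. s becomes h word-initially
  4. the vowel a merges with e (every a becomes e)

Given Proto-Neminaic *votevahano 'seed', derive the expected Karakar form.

vodeveeno

Karakar: start from *votevahano.
  rule 1 (h-loss): votevahano → votevaano
  rule 2 (intervocalic voicing): votevaano → vodevaano
  rule 3: no change — vodevaano
  rule 4 (vowel merger): vodevaano → vodeveeno
  ⇒ Karakar vodeveeno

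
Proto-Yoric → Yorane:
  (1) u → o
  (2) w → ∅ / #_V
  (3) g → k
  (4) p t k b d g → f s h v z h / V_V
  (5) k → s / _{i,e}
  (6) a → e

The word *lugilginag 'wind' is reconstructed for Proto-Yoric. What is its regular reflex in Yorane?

Yorane: *lugilginag
  lugilginag → logilginag   [vowel merger]
  logilginag (rule 2 does not apply)
  logilginag → lokilkinak   [unconditioned shift]
  lokilkinak → lohilkinak   [intervocalic lenition]
  lohilkinak → lohilsinak   [palatalisation]
  lohilsinak → lohilsinek   [vowel merger]
  giving Yorane lohilsinek.

lohilsinek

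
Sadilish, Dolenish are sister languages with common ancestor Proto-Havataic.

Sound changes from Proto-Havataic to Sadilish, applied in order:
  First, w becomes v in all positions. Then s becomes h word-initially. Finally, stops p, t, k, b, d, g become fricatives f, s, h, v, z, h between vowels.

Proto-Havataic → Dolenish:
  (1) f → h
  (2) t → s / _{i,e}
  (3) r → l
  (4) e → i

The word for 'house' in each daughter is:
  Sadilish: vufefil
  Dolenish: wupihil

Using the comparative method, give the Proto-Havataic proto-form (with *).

*wupefil

Position 1: Sadilish has v, Dolenish has w. Dolenish preserves w here (none of its changes turn any other segment into w), so the proto-segment is *w.
Position 3: Sadilish has f, Dolenish has p. Dolenish preserves p here (none of its changes turn any other segment into p), so the proto-segment is *p.
This points to *wupefil. Verify forward in each daughter:
Sadilish: *wupefil
  wupefil → vupefil   [unconditioned shift]
  vupefil (rule 2 does not apply)
  vupefil → vufefil   [intervocalic lenition]
  giving Sadilish vufefil.
Dolenish: *wupefil > wupehil > wupihil  (by unconditioned shift, vowel merger)
No other proto-form is consistent with every reflex, so the reconstruction is *wupefil.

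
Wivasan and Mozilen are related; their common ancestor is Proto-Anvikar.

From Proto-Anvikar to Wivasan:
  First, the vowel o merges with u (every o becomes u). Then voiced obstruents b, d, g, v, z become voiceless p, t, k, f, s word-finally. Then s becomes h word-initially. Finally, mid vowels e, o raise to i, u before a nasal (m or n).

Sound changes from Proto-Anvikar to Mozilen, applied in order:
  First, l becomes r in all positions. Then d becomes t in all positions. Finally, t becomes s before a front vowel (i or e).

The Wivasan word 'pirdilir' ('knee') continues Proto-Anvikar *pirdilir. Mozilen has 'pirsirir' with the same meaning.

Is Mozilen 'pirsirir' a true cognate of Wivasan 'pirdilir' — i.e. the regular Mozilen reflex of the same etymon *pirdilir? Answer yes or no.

yes

Derive the expected Mozilen reflex of *pirdilir:
Mozilen: start from *pirdilir.
  rule 1 (unconditioned shift): pirdilir → pirdirir
  rule 2 (unconditioned shift): pirdirir → pirtirir
  rule 3 (palatalisation): pirtirir → pirsirir
  ⇒ Mozilen pirsirir
Mozilen 'pirsirir' matches the regular reflex exactly, so the pair is cognate.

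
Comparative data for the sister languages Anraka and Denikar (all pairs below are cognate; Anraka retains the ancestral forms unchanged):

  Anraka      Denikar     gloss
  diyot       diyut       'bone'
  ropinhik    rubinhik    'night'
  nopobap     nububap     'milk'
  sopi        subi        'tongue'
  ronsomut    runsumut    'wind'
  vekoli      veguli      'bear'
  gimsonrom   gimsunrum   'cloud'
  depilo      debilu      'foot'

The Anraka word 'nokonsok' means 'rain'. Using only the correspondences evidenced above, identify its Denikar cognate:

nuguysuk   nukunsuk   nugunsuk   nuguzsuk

diyot ~ diyut, vekoli ~ veguli — Anraka o corresponds to Denikar u after a consonant, before a consonant other than r, m, n, p, b, f, v.
vekoli ~ veguli — Anraka k corresponds to Denikar g between vowels (before a back vowel).
ronsomut ~ runsumut, gimsonrom ~ gimsunrum — Anraka o corresponds to Denikar u after a consonant, before a nasal.
Applying these to Anraka 'nokonsok':
  nokonsok → nukonsok   (o→u after a consonant, before a consonant other than r, m, n, p, b, f, v)
  nukonsok → nugonsok   (k→g between vowels (before a back vowel))
  nugonsok → nugunsok   (o→u after a consonant, before a nasal)
  nugunsok → nugunsuk   (o→u after a consonant, before a consonant other than r, m, n, p, b, f, v)
So the Denikar cognate is 'nugunsuk'.

nugunsuk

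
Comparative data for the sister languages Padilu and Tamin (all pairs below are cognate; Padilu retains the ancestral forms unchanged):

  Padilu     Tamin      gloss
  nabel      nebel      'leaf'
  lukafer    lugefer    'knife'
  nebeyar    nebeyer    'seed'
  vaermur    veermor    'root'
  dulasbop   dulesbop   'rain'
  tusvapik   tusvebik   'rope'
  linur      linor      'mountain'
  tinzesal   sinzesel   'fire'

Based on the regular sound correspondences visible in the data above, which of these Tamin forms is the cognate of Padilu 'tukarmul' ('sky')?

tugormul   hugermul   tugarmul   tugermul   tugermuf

lukafer ~ lugefer — Padilu k corresponds to Tamin g between vowels (before a back vowel).
nebeyar ~ nebeyer — Padilu a corresponds to Tamin e after a consonant, before r.
Applying these to Padilu 'tukarmul':
  tukarmul → tugarmul   (k→g between vowels (before a back vowel))
  tugarmul → tugermul   (a→e after a consonant, before r)
So the Tamin cognate is 'tugermul'.

tugermul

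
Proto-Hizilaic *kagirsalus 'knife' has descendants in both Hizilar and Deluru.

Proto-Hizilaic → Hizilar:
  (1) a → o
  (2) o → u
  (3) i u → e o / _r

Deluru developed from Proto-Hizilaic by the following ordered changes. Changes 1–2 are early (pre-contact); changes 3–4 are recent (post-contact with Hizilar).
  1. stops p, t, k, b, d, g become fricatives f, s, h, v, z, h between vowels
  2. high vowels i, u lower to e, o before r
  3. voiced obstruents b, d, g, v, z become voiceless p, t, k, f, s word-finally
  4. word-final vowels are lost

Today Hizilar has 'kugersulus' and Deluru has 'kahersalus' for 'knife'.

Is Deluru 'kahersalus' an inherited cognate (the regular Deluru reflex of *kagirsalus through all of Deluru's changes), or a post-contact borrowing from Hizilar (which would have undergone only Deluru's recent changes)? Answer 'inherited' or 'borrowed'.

If inherited, *kagirsalus would pass through all of Deluru's changes:
Deluru: *kagirsalus > kahirsalus > kahersalus  (by intervocalic lenition, pre-rhotic lowering)
If borrowed from Hizilar 'kugersulus' after the early changes, it would undergo only the recent ones:
  rule 3 (final devoicing): no change (kugersulus)
  rule 4 (apocope): no change (kugersulus)
  ⇒ as a loan: kugersulus
Deluru 'kahersalus' matches the inherited outcome exactly, so it is an inherited cognate, not a loan.

inherited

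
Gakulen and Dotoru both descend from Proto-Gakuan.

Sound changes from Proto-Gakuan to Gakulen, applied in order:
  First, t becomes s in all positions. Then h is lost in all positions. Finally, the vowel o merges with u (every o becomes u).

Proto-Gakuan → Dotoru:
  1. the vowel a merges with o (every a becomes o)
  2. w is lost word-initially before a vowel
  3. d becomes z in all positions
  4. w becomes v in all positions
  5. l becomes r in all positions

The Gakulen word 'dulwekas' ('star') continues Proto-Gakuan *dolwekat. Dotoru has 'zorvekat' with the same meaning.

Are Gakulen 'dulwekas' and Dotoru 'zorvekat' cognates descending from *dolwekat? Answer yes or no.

no

Derive the expected Dotoru reflex of *dolwekat:
Dotoru: start from *dolwekat.
  rule 1 (vowel merger): dolwekat → dolwekot
  rule 2: no change — dolwekot
  rule 3 (unconditioned shift): dolwekot → zolwekot
  rule 4 (unconditioned shift): zolwekot → zolvekot
  rule 5 (unconditioned shift): zolvekot → zorvekot
  ⇒ Dotoru zorvekot
The regular Dotoru reflex would be 'zorvekot', but the attested form is 'zorvekat'. The correspondence is irregular, so they are not cognates (the Dotoru form has a different source).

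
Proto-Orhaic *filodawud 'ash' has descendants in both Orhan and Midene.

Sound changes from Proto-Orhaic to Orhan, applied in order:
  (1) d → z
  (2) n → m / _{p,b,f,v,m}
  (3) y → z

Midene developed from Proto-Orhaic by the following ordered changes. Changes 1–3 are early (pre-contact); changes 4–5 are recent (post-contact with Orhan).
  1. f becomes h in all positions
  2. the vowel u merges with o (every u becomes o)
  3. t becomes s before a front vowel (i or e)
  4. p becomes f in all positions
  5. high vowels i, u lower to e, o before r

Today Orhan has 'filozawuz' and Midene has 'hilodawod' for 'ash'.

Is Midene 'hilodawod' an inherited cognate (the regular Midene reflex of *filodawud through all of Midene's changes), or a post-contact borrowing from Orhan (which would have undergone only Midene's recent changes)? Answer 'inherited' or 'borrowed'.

If inherited, *filodawud would pass through all of Midene's changes:
Midene: start from *filodawud.
  rule 1 (unconditioned shift): filodawud → hilodawud
  rule 2 (vowel merger): hilodawud → hilodawod
  rule 3: no change — hilodawod
  rule 4: no change — hilodawod
  rule 5: no change — hilodawod
  ⇒ Midene hilodawod
If borrowed from Orhan 'filozawuz' after the early changes, it would undergo only the recent ones:
  rule 4 (unconditioned shift): no change (filozawuz)
  rule 5 (pre-rhotic lowering): no change (filozawuz)
  ⇒ as a loan: filozawuz
Midene 'hilodawod' matches the inherited outcome exactly, so it is an inherited cognate, not a loan.

inherited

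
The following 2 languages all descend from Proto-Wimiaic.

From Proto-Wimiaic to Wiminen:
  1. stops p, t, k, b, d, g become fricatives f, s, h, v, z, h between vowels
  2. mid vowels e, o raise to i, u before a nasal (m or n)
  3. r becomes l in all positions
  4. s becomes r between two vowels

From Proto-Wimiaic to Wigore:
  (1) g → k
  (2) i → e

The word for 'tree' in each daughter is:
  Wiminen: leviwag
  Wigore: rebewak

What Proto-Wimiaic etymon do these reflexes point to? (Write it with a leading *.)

Position 3: Wiminen has v, Wigore has b. Wigore preserves b here (none of its changes turn any other segment into b), so the proto-segment is *b.
Position 1: Wiminen has l, Wigore has r. Wigore preserves r here (none of its changes turn any other segment into r), so the proto-segment is *r.
Position 7: Wiminen has g, Wigore has k. Wiminen preserves g here (none of its changes turn any other segment into g), so the proto-segment is *g.
Verify the candidate proto-form against each daughter:
Wiminen: start from *rebiwag.
  rule 1 (intervocalic lenition): rebiwag → reviwag
  rule 2: no change — reviwag
  rule 3 (unconditioned shift): reviwag → leviwag
  rule 4: no change — leviwag
  ⇒ Wiminen leviwag
Wigore: *rebiwag
  rebiwag → rebiwak   [unconditioned shift]
  rebiwak → rebewak   [vowel merger]
  giving Wigore rebewak.
No other proto-form is consistent with every reflex, so the reconstruction is *rebiwag.

*rebiwag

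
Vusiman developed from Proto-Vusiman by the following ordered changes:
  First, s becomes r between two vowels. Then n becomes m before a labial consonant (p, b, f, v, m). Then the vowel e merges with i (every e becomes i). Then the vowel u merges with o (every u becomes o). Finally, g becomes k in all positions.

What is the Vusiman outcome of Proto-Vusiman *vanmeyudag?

vammiyodak

Vusiman: *vanmeyudag > vammeyudag > vammiyudag > vammiyodag > vammiyodak  (by nasal place assimilation, vowel merger, vowel merger, unconditioned shift)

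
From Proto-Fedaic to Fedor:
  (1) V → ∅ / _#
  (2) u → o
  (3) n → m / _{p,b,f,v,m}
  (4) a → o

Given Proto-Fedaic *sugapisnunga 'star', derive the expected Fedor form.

Fedor: *sugapisnunga
  sugapisnunga → sugapisnung   [apocope]
  sugapisnung → sogapisnong   [vowel merger]
  sogapisnong (rule 3 does not apply)
  sogapisnong → sogopisnong   [vowel merger]
  giving Fedor sogopisnong.

sogopisnong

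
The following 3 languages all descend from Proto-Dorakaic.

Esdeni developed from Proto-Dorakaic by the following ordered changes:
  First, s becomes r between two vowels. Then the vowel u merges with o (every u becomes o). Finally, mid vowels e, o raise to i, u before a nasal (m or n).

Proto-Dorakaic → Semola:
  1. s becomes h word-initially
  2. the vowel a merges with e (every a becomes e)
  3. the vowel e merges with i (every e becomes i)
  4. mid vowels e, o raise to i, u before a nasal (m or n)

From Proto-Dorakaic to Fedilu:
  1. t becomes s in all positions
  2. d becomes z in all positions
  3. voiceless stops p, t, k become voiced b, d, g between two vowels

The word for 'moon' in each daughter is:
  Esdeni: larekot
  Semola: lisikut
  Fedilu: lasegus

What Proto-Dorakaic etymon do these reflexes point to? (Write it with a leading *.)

Position 2: Esdeni has a, Semola has i, Fedilu has a. Esdeni preserves a here (none of its changes turn any other segment into a), so the proto-segment is *a.
Position 5: Esdeni has k, Semola has k, Fedilu has g. Esdeni preserves k here (none of its changes turn any other segment into k), so the proto-segment is *k.
Continuing position by position gives *lasekut; check it forward:
Esdeni: *lasekut > larekut > larekot  (by rhotacism, vowel merger)
Semola: *lasekut > lesekut > lisikut  (by vowel merger, vowel merger)
Fedilu: *lasekut > lasekus > lasegus  (by unconditioned shift, intervocalic voicing)
*lasekut is the unique common source.

*lasekut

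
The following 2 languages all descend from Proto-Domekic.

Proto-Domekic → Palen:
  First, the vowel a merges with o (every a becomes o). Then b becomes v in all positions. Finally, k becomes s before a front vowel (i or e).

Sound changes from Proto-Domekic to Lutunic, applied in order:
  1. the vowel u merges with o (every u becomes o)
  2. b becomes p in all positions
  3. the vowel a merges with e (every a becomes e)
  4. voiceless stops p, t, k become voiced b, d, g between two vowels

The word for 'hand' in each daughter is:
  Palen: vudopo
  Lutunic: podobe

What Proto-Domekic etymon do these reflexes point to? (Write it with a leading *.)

Position 6: Palen has o, Lutunic has e. Taking the neighbouring segments as reconstructed: Palen o could go back to *a or *o; Lutunic e could go back to *a or *e — the one source consistent with every daughter is *a.
Position 2: Palen has u, Lutunic has o. Palen preserves u here (none of its changes turn any other segment into u), so the proto-segment is *u.
This points to *budopa. Verify forward in each daughter:
Palen: *budopa
  budopa → budopo   [vowel merger]
  budopo → vudopo   [unconditioned shift]
  vudopo (rule 3 does not apply)
  giving Palen vudopo.
Lutunic: *budopa > bodopa > podopa > podope > podobe  (by vowel merger, unconditioned shift, vowel merger, intervocalic voicing)
*budopa is the unique common source.

*budopa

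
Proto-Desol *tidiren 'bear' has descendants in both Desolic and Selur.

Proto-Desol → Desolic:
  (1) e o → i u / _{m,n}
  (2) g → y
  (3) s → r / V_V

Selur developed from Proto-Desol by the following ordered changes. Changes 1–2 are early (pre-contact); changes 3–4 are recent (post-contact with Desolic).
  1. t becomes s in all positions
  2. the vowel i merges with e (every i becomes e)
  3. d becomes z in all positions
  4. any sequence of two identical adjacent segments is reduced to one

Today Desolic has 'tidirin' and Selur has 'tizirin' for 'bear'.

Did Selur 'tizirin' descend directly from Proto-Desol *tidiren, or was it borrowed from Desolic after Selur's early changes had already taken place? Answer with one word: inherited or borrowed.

If inherited, *tidiren would pass through all of Selur's changes:
Selur: *tidiren
  tidiren → sidiren   [unconditioned shift]
  sidiren → sederen   [vowel merger]
  sederen → sezeren   [unconditioned shift]
  sezeren (rule 4 does not apply)
  giving Selur sezeren.
If borrowed from Desolic 'tidirin' after the early changes, it would undergo only the recent ones:
  rule 3 (unconditioned shift): tidirin → tizirin
  rule 4 (degemination): no change (tizirin)
  ⇒ as a loan: tizirin
Selur 'tizirin' matches the loan outcome 'tizirin', not the inherited 'sezeren' — it skipped the early Selur changes, so it was borrowed from Desolic.

borrowed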